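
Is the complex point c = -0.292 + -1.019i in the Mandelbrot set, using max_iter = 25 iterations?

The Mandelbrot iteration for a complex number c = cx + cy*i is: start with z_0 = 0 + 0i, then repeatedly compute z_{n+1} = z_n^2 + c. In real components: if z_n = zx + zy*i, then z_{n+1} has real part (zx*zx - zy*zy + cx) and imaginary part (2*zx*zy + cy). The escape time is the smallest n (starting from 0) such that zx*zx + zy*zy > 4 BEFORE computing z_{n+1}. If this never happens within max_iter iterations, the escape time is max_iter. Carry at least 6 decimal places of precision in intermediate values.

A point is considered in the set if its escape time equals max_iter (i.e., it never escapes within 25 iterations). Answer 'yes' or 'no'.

Answer: no

Derivation:
z_0 = 0 + 0i, c = -0.2920 + -1.0190i
Iter 1: z = -0.2920 + -1.0190i, |z|^2 = 1.1236
Iter 2: z = -1.2451 + -0.4239i, |z|^2 = 1.7300
Iter 3: z = 1.0786 + 0.0366i, |z|^2 = 1.1647
Iter 4: z = 0.8700 + -0.9400i, |z|^2 = 1.6405
Iter 5: z = -0.4188 + -2.6546i, |z|^2 = 7.2225
Escaped at iteration 5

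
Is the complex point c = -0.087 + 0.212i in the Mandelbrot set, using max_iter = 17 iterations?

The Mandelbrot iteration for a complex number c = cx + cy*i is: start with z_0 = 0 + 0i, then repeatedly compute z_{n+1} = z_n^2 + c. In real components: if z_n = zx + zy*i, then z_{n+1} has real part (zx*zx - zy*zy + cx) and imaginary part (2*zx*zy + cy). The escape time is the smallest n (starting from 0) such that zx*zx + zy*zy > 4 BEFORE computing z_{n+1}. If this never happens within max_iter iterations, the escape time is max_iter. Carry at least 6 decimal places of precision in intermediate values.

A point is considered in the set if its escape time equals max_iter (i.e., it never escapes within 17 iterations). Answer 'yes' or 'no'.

z_0 = 0 + 0i, c = -0.0870 + 0.2120i
Iter 1: z = -0.0870 + 0.2120i, |z|^2 = 0.0525
Iter 2: z = -0.1244 + 0.1751i, |z|^2 = 0.0461
Iter 3: z = -0.1022 + 0.1684i, |z|^2 = 0.0388
Iter 4: z = -0.1049 + 0.1776i, |z|^2 = 0.0425
Iter 5: z = -0.1075 + 0.1747i, |z|^2 = 0.0421
Iter 6: z = -0.1060 + 0.1744i, |z|^2 = 0.0417
Iter 7: z = -0.1062 + 0.1750i, |z|^2 = 0.0419
Iter 8: z = -0.1064 + 0.1748i, |z|^2 = 0.0419
Iter 9: z = -0.1063 + 0.1748i, |z|^2 = 0.0418
Iter 10: z = -0.1063 + 0.1749i, |z|^2 = 0.0419
Iter 11: z = -0.1063 + 0.1748i, |z|^2 = 0.0419
Iter 12: z = -0.1063 + 0.1748i, |z|^2 = 0.0419
Iter 13: z = -0.1063 + 0.1748i, |z|^2 = 0.0419
Iter 14: z = -0.1063 + 0.1748i, |z|^2 = 0.0419
Iter 15: z = -0.1063 + 0.1748i, |z|^2 = 0.0419
Iter 16: z = -0.1063 + 0.1748i, |z|^2 = 0.0419
Did not escape in 17 iterations → in set

Answer: yes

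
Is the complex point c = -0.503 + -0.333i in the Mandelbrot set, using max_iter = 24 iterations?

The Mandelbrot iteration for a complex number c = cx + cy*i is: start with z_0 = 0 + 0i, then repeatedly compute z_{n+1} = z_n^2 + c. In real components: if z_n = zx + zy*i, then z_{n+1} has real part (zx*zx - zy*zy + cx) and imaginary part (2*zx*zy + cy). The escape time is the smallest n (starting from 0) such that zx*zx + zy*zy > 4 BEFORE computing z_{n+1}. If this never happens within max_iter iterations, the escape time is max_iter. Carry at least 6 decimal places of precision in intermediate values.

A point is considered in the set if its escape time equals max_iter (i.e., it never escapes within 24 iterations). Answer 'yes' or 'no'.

z_0 = 0 + 0i, c = -0.5030 + -0.3330i
Iter 1: z = -0.5030 + -0.3330i, |z|^2 = 0.3639
Iter 2: z = -0.3609 + 0.0020i, |z|^2 = 0.1302
Iter 3: z = -0.3728 + -0.3344i, |z|^2 = 0.2508
Iter 4: z = -0.4759 + -0.0837i, |z|^2 = 0.2335
Iter 5: z = -0.2835 + -0.2534i, |z|^2 = 0.1446
Iter 6: z = -0.4868 + -0.1893i, |z|^2 = 0.2728
Iter 7: z = -0.3019 + -0.1487i, |z|^2 = 0.1132
Iter 8: z = -0.4340 + -0.2432i, |z|^2 = 0.2475
Iter 9: z = -0.3738 + -0.1219i, |z|^2 = 0.1546
Iter 10: z = -0.3781 + -0.2419i, |z|^2 = 0.2015
Iter 11: z = -0.4185 + -0.1501i, |z|^2 = 0.1977
Iter 12: z = -0.3503 + -0.2074i, |z|^2 = 0.1657
Iter 13: z = -0.4233 + -0.1877i, |z|^2 = 0.2144
Iter 14: z = -0.3591 + -0.1741i, |z|^2 = 0.1593
Iter 15: z = -0.4044 + -0.2080i, |z|^2 = 0.2068
Iter 16: z = -0.3827 + -0.1648i, |z|^2 = 0.1736
Iter 17: z = -0.3837 + -0.2068i, |z|^2 = 0.1900
Iter 18: z = -0.3986 + -0.1743i, |z|^2 = 0.1892
Iter 19: z = -0.3745 + -0.1941i, |z|^2 = 0.1779
Iter 20: z = -0.4004 + -0.1876i, |z|^2 = 0.1955
Iter 21: z = -0.3779 + -0.1827i, |z|^2 = 0.1762
Iter 22: z = -0.3936 + -0.1949i, |z|^2 = 0.1929
Iter 23: z = -0.3861 + -0.1796i, |z|^2 = 0.1813
Did not escape in 24 iterations → in set

Answer: yes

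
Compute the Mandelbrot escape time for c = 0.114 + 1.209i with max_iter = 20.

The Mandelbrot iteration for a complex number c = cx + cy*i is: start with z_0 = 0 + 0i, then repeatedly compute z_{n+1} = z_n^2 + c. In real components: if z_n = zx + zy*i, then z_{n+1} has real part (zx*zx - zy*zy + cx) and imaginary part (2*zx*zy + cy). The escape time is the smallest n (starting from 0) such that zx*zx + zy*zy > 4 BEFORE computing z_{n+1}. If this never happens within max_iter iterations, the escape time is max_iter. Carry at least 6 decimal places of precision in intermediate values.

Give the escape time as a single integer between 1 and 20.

z_0 = 0 + 0i, c = 0.1140 + 1.2090i
Iter 1: z = 0.1140 + 1.2090i, |z|^2 = 1.4747
Iter 2: z = -1.3347 + 1.4847i, |z|^2 = 3.9856
Iter 3: z = -0.3088 + -2.7541i, |z|^2 = 7.6803
Escaped at iteration 3

Answer: 3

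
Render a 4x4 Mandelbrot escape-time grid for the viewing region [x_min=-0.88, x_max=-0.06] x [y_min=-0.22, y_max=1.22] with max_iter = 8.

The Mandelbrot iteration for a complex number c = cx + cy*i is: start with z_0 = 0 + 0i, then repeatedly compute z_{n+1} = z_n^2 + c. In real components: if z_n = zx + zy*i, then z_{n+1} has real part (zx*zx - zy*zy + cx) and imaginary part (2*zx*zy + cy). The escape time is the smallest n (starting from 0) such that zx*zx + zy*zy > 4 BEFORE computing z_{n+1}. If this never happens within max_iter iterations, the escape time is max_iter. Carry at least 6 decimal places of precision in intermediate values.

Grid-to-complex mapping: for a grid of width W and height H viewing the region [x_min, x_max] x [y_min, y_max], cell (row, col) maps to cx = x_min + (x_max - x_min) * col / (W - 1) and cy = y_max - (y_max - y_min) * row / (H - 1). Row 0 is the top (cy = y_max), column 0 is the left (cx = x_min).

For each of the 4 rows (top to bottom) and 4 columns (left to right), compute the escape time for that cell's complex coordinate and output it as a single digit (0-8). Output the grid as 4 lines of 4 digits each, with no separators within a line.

(row=0, col=0): c = -0.8800 + 1.2200i → escape time 3
(row=0, col=1): c = -0.6067 + 1.2200i → escape time 3
(row=0, col=2): c = -0.3333 + 1.2200i → escape time 3
(row=0, col=3): c = -0.0600 + 1.2200i → escape time 3
(row=1, col=0): c = -0.8800 + 0.7400i → escape time 4
(row=1, col=1): c = -0.6067 + 0.7400i → escape time 5
(row=1, col=2): c = -0.3333 + 0.7400i → escape time 8
(row=1, col=3): c = -0.0600 + 0.7400i → escape time 8
(row=2, col=0): c = -0.8800 + 0.2600i → escape time 8
(row=2, col=1): c = -0.6067 + 0.2600i → escape time 8
(row=2, col=2): c = -0.3333 + 0.2600i → escape time 8
(row=2, col=3): c = -0.0600 + 0.2600i → escape time 8
(row=3, col=0): c = -0.8800 + -0.2200i → escape time 8
(row=3, col=1): c = -0.6067 + -0.2200i → escape time 8
(row=3, col=2): c = -0.3333 + -0.2200i → escape time 8
(row=3, col=3): c = -0.0600 + -0.2200i → escape time 8

Answer: 3333
4588
8888
8888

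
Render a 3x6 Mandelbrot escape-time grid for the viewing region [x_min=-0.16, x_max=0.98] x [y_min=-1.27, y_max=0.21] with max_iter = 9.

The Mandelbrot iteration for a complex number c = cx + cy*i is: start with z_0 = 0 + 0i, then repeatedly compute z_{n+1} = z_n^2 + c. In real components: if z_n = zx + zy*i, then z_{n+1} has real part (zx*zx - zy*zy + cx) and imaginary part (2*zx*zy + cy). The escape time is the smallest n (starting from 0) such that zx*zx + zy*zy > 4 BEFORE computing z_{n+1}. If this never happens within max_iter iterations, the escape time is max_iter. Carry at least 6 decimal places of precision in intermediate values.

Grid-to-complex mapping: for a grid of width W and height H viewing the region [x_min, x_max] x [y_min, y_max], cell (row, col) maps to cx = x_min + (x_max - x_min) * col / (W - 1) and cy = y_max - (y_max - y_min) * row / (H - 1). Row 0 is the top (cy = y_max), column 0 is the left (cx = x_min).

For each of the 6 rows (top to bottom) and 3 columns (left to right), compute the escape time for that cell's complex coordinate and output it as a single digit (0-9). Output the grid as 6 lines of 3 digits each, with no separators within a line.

(row=0, col=0): c = -0.1600 + 0.2100i → escape time 9
(row=0, col=1): c = 0.4100 + 0.2100i → escape time 9
(row=0, col=2): c = 0.9800 + 0.2100i → escape time 3
(row=1, col=0): c = -0.1600 + -0.0860i → escape time 9
(row=1, col=1): c = 0.4100 + -0.0860i → escape time 7
(row=1, col=2): c = 0.9800 + -0.0860i → escape time 3
(row=2, col=0): c = -0.1600 + -0.3820i → escape time 9
(row=2, col=1): c = 0.4100 + -0.3820i → escape time 9
(row=2, col=2): c = 0.9800 + -0.3820i → escape time 2
(row=3, col=0): c = -0.1600 + -0.6780i → escape time 9
(row=3, col=1): c = 0.4100 + -0.6780i → escape time 6
(row=3, col=2): c = 0.9800 + -0.6780i → escape time 2
(row=4, col=0): c = -0.1600 + -0.9740i → escape time 9
(row=4, col=1): c = 0.4100 + -0.9740i → escape time 3
(row=4, col=2): c = 0.9800 + -0.9740i → escape time 2
(row=5, col=0): c = -0.1600 + -1.2700i → escape time 3
(row=5, col=1): c = 0.4100 + -1.2700i → escape time 2
(row=5, col=2): c = 0.9800 + -1.2700i → escape time 2

Answer: 993
973
992
962
932
322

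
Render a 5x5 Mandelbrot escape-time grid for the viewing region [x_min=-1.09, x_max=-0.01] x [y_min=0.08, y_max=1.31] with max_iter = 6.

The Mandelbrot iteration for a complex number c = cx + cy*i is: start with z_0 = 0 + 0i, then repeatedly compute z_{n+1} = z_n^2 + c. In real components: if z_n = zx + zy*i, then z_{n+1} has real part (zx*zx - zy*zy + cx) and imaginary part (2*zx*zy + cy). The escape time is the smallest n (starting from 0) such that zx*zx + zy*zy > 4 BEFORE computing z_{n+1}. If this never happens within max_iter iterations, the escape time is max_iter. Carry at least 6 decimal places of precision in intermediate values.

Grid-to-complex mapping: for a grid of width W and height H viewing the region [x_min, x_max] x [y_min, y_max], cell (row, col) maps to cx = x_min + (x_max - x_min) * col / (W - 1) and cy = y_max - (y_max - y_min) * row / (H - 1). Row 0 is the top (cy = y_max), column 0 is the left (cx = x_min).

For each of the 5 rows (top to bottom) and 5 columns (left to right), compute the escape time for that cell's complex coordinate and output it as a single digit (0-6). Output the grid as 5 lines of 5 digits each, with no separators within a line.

Answer: 22322
33456
34666
66666
66666

Derivation:
(row=0, col=0): c = -1.0900 + 1.3100i → escape time 2
(row=0, col=1): c = -0.8200 + 1.3100i → escape time 2
(row=0, col=2): c = -0.5500 + 1.3100i → escape time 3
(row=0, col=3): c = -0.2800 + 1.3100i → escape time 2
(row=0, col=4): c = -0.0100 + 1.3100i → escape time 2
(row=1, col=0): c = -1.0900 + 1.0025i → escape time 3
(row=1, col=1): c = -0.8200 + 1.0025i → escape time 3
(row=1, col=2): c = -0.5500 + 1.0025i → escape time 4
(row=1, col=3): c = -0.2800 + 1.0025i → escape time 5
(row=1, col=4): c = -0.0100 + 1.0025i → escape time 6
(row=2, col=0): c = -1.0900 + 0.6950i → escape time 3
(row=2, col=1): c = -0.8200 + 0.6950i → escape time 4
(row=2, col=2): c = -0.5500 + 0.6950i → escape time 6
(row=2, col=3): c = -0.2800 + 0.6950i → escape time 6
(row=2, col=4): c = -0.0100 + 0.6950i → escape time 6
(row=3, col=0): c = -1.0900 + 0.3875i → escape time 6
(row=3, col=1): c = -0.8200 + 0.3875i → escape time 6
(row=3, col=2): c = -0.5500 + 0.3875i → escape time 6
(row=3, col=3): c = -0.2800 + 0.3875i → escape time 6
(row=3, col=4): c = -0.0100 + 0.3875i → escape time 6
(row=4, col=0): c = -1.0900 + 0.0800i → escape time 6
(row=4, col=1): c = -0.8200 + 0.0800i → escape time 6
(row=4, col=2): c = -0.5500 + 0.0800i → escape time 6
(row=4, col=3): c = -0.2800 + 0.0800i → escape time 6
(row=4, col=4): c = -0.0100 + 0.0800i → escape time 6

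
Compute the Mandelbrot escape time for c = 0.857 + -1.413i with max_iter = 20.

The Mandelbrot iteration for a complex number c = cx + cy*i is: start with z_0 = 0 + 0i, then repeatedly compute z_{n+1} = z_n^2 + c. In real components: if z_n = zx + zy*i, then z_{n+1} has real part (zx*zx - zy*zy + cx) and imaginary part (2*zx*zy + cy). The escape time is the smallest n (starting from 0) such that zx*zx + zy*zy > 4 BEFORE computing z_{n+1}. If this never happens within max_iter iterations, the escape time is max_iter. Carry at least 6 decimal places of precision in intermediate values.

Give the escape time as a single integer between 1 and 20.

Answer: 2

Derivation:
z_0 = 0 + 0i, c = 0.8570 + -1.4130i
Iter 1: z = 0.8570 + -1.4130i, |z|^2 = 2.7310
Iter 2: z = -0.4051 + -3.8349i, |z|^2 = 14.8704
Escaped at iteration 2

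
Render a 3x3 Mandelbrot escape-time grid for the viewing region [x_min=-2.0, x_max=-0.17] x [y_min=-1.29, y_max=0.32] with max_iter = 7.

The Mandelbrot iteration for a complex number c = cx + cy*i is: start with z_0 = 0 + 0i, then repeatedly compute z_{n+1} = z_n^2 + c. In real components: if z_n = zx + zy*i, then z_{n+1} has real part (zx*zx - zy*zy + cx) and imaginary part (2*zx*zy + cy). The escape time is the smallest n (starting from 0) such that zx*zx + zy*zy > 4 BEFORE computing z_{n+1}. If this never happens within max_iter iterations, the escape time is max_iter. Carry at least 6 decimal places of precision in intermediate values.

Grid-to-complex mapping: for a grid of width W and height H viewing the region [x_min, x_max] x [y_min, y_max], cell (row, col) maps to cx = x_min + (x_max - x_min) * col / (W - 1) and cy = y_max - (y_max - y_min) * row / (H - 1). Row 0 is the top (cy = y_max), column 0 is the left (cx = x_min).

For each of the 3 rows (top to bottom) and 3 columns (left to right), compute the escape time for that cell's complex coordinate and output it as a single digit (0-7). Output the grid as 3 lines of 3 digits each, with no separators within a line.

Answer: 177
157
123

Derivation:
(row=0, col=0): c = -2.0000 + 0.3200i → escape time 1
(row=0, col=1): c = -1.0850 + 0.3200i → escape time 7
(row=0, col=2): c = -0.1700 + 0.3200i → escape time 7
(row=1, col=0): c = -2.0000 + -0.4850i → escape time 1
(row=1, col=1): c = -1.0850 + -0.4850i → escape time 5
(row=1, col=2): c = -0.1700 + -0.4850i → escape time 7
(row=2, col=0): c = -2.0000 + -1.2900i → escape time 1
(row=2, col=1): c = -1.0850 + -1.2900i → escape time 2
(row=2, col=2): c = -0.1700 + -1.2900i → escape time 3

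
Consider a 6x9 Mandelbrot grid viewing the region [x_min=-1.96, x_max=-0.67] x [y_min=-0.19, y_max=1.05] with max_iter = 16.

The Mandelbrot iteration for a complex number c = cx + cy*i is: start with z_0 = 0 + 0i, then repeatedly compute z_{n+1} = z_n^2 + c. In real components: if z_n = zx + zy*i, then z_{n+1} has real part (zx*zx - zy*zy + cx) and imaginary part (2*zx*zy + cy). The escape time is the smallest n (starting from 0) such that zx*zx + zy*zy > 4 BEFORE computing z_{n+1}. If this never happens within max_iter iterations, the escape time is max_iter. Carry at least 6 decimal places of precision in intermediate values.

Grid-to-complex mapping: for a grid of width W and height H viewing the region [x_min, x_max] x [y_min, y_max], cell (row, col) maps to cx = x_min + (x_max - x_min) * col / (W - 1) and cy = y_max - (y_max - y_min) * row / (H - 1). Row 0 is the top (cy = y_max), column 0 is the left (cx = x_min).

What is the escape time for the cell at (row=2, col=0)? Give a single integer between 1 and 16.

z_0 = 0 + 0i, c = -1.9600 + 0.7400i
Iter 1: z = -1.9600 + 0.7400i, |z|^2 = 4.3892
Escaped at iteration 1

Answer: 1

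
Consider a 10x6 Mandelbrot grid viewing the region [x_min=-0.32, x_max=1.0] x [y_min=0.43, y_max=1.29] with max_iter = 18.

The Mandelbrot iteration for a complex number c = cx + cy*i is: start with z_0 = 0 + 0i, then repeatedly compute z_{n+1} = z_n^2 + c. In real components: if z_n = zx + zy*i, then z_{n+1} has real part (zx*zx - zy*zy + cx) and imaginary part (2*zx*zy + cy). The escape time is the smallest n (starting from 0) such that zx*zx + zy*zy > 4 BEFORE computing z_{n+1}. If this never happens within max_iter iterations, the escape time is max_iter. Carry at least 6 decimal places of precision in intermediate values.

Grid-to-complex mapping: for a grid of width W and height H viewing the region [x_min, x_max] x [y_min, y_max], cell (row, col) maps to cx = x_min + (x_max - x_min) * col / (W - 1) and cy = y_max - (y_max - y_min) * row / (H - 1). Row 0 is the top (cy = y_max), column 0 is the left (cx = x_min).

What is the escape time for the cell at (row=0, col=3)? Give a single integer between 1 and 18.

Answer: 2

Derivation:
z_0 = 0 + 0i, c = 0.1200 + 1.2900i
Iter 1: z = 0.1200 + 1.2900i, |z|^2 = 1.6785
Iter 2: z = -1.5297 + 1.5996i, |z|^2 = 4.8987
Escaped at iteration 2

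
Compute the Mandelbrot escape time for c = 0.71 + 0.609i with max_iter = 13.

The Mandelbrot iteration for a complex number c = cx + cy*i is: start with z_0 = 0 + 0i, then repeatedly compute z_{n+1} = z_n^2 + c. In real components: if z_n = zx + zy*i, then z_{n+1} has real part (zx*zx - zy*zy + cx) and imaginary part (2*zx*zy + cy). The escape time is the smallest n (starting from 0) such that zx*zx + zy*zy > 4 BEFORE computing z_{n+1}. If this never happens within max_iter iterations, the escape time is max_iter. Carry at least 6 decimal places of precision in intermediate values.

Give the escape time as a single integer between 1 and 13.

z_0 = 0 + 0i, c = 0.7100 + 0.6090i
Iter 1: z = 0.7100 + 0.6090i, |z|^2 = 0.8750
Iter 2: z = 0.8432 + 1.4738i, |z|^2 = 2.8830
Iter 3: z = -0.7510 + 3.0944i, |z|^2 = 10.1396
Escaped at iteration 3

Answer: 3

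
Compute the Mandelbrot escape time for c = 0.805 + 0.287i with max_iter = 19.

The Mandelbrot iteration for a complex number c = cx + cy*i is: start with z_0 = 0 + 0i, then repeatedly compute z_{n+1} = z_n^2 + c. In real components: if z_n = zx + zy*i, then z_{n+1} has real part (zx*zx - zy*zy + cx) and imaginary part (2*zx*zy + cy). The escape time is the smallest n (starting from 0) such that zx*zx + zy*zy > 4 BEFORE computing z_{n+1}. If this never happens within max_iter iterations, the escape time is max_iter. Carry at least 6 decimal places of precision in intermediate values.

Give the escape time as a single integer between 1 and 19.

z_0 = 0 + 0i, c = 0.8050 + 0.2870i
Iter 1: z = 0.8050 + 0.2870i, |z|^2 = 0.7304
Iter 2: z = 1.3707 + 0.7491i, |z|^2 = 2.4398
Iter 3: z = 2.1226 + 2.3404i, |z|^2 = 9.9830
Escaped at iteration 3

Answer: 3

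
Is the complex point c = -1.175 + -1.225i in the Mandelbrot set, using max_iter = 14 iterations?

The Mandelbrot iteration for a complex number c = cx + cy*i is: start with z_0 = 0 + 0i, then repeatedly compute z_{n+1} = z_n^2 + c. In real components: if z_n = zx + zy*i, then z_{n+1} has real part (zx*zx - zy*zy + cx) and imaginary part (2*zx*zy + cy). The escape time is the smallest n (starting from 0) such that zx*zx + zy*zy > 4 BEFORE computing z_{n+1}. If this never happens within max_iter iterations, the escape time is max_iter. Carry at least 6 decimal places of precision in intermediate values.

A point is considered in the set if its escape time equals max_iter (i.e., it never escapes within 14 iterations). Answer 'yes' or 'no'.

z_0 = 0 + 0i, c = -1.1750 + -1.2250i
Iter 1: z = -1.1750 + -1.2250i, |z|^2 = 2.8813
Iter 2: z = -1.2950 + 1.6538i, |z|^2 = 4.4119
Escaped at iteration 2

Answer: no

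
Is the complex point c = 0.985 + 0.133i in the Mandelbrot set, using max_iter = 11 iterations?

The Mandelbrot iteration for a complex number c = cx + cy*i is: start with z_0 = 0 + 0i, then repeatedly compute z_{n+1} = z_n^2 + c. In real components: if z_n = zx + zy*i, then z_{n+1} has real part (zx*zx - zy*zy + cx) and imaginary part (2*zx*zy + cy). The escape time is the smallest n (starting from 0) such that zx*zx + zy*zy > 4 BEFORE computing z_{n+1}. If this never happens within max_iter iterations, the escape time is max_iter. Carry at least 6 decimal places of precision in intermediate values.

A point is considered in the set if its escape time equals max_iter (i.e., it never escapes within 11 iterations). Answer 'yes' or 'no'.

z_0 = 0 + 0i, c = 0.9850 + 0.1330i
Iter 1: z = 0.9850 + 0.1330i, |z|^2 = 0.9879
Iter 2: z = 1.9375 + 0.3950i, |z|^2 = 3.9101
Iter 3: z = 4.5830 + 1.6637i, |z|^2 = 23.7719
Escaped at iteration 3

Answer: no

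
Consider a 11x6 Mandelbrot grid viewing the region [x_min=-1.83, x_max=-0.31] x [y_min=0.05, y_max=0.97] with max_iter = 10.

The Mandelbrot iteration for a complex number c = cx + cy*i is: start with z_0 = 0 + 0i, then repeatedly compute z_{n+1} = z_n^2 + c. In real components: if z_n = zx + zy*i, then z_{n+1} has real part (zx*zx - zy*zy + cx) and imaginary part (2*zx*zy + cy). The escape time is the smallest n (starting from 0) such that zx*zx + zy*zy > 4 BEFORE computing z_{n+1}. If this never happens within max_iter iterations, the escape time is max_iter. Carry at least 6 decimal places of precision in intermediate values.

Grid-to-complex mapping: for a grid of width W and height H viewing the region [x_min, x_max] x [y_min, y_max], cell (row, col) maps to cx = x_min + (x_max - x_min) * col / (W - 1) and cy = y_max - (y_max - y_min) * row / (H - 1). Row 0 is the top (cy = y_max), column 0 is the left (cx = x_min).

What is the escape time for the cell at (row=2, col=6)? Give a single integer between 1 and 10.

Answer: 5

Derivation:
z_0 = 0 + 0i, c = -0.9180 + 0.6020i
Iter 1: z = -0.9180 + 0.6020i, |z|^2 = 1.2051
Iter 2: z = -0.4377 + -0.5033i, |z|^2 = 0.4448
Iter 3: z = -0.9797 + 1.0425i, |z|^2 = 2.0467
Iter 4: z = -1.0450 + -1.4408i, |z|^2 = 3.1680
Iter 5: z = -1.9018 + 3.6134i, |z|^2 = 16.6735
Escaped at iteration 5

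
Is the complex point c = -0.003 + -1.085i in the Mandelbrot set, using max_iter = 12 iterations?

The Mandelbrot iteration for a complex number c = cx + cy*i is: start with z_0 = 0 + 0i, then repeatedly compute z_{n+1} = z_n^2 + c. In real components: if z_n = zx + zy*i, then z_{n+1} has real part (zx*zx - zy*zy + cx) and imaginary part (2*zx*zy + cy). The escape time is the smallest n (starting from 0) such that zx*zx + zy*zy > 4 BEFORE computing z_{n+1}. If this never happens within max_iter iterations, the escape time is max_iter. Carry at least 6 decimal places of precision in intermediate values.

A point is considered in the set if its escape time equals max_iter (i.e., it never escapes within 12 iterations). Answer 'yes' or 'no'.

z_0 = 0 + 0i, c = -0.0030 + -1.0850i
Iter 1: z = -0.0030 + -1.0850i, |z|^2 = 1.1772
Iter 2: z = -1.1802 + -1.0785i, |z|^2 = 2.5561
Iter 3: z = 0.2268 + 1.4607i, |z|^2 = 2.1851
Iter 4: z = -2.0852 + -0.4225i, |z|^2 = 4.5267
Escaped at iteration 4

Answer: no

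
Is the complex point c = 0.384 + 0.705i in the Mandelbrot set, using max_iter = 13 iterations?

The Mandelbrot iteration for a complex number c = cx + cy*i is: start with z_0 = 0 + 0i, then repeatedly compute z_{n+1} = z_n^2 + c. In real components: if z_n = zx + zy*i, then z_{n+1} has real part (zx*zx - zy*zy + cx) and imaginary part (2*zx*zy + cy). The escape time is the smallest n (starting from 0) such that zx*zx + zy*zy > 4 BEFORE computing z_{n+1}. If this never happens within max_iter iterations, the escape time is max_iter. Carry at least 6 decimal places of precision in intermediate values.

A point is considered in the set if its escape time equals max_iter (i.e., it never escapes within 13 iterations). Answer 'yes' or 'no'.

Answer: no

Derivation:
z_0 = 0 + 0i, c = 0.3840 + 0.7050i
Iter 1: z = 0.3840 + 0.7050i, |z|^2 = 0.6445
Iter 2: z = 0.0344 + 1.2464i, |z|^2 = 1.5548
Iter 3: z = -1.1684 + 0.7908i, |z|^2 = 1.9906
Iter 4: z = 1.1238 + -1.1431i, |z|^2 = 2.5695
Iter 5: z = 0.3404 + -1.8642i, |z|^2 = 3.5909
Iter 6: z = -2.9752 + -0.5639i, |z|^2 = 9.1701
Escaped at iteration 6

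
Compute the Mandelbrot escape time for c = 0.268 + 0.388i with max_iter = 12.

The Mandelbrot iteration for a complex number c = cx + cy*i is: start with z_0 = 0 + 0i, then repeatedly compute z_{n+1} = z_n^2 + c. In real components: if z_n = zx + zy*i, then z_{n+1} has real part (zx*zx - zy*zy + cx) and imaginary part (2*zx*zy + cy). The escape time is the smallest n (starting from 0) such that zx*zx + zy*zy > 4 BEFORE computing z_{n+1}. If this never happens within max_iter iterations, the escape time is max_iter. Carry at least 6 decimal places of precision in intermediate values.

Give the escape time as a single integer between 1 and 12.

Answer: 12

Derivation:
z_0 = 0 + 0i, c = 0.2680 + 0.3880i
Iter 1: z = 0.2680 + 0.3880i, |z|^2 = 0.2224
Iter 2: z = 0.1893 + 0.5960i, |z|^2 = 0.3910
Iter 3: z = -0.0514 + 0.6136i, |z|^2 = 0.3792
Iter 4: z = -0.1059 + 0.3250i, |z|^2 = 0.1168
Iter 5: z = 0.1736 + 0.3192i, |z|^2 = 0.1320
Iter 6: z = 0.1963 + 0.4988i, |z|^2 = 0.2873
Iter 7: z = 0.0577 + 0.5838i, |z|^2 = 0.3441
Iter 8: z = -0.0695 + 0.4554i, |z|^2 = 0.2122
Iter 9: z = 0.0655 + 0.3247i, |z|^2 = 0.1097
Iter 10: z = 0.1668 + 0.4305i, |z|^2 = 0.2132
Iter 11: z = 0.1105 + 0.5317i, |z|^2 = 0.2949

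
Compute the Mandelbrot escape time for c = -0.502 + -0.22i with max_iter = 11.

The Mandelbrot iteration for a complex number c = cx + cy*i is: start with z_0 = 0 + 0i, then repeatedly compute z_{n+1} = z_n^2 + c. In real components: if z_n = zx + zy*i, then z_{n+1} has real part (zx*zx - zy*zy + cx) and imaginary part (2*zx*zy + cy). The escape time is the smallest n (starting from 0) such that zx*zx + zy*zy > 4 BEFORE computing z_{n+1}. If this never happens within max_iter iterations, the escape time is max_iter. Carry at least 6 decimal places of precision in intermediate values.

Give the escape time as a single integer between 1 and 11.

z_0 = 0 + 0i, c = -0.5020 + -0.2200i
Iter 1: z = -0.5020 + -0.2200i, |z|^2 = 0.3004
Iter 2: z = -0.2984 + 0.0009i, |z|^2 = 0.0890
Iter 3: z = -0.4130 + -0.2205i, |z|^2 = 0.2192
Iter 4: z = -0.3801 + -0.0379i, |z|^2 = 0.1459
Iter 5: z = -0.3590 + -0.1912i, |z|^2 = 0.1654
Iter 6: z = -0.4097 + -0.0827i, |z|^2 = 0.1747
Iter 7: z = -0.3410 + -0.1522i, |z|^2 = 0.1394
Iter 8: z = -0.4089 + -0.1162i, |z|^2 = 0.1807
Iter 9: z = -0.3483 + -0.1250i, |z|^2 = 0.1369
Iter 10: z = -0.3963 + -0.1329i, |z|^2 = 0.1747

Answer: 11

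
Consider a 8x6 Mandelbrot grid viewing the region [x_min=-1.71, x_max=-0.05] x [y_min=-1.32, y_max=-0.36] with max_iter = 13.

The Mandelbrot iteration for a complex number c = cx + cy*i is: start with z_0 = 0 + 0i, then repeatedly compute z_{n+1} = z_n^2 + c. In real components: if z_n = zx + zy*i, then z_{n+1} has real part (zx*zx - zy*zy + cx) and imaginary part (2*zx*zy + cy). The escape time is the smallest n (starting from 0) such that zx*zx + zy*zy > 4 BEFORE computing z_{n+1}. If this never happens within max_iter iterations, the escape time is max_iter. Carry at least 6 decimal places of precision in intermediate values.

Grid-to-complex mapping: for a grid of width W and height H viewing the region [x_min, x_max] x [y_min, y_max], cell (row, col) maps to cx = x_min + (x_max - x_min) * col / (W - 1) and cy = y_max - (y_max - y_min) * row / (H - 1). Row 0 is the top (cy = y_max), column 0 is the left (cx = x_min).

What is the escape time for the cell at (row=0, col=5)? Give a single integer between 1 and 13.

z_0 = 0 + 0i, c = -0.5243 + -0.3600i
Iter 1: z = -0.5243 + -0.3600i, |z|^2 = 0.4045
Iter 2: z = -0.3790 + 0.0175i, |z|^2 = 0.1440
Iter 3: z = -0.3809 + -0.3733i, |z|^2 = 0.2844
Iter 4: z = -0.5185 + -0.0756i, |z|^2 = 0.2745
Iter 5: z = -0.2612 + -0.2816i, |z|^2 = 0.1475
Iter 6: z = -0.5354 + -0.2129i, |z|^2 = 0.3319
Iter 7: z = -0.2830 + -0.1320i, |z|^2 = 0.0975
Iter 8: z = -0.4616 + -0.2853i, |z|^2 = 0.2945
Iter 9: z = -0.3926 + -0.0966i, |z|^2 = 0.1634
Iter 10: z = -0.3795 + -0.2841i, |z|^2 = 0.2248
Iter 11: z = -0.4610 + -0.1443i, |z|^2 = 0.2333
Iter 12: z = -0.3326 + -0.2269i, |z|^2 = 0.1621

Answer: 13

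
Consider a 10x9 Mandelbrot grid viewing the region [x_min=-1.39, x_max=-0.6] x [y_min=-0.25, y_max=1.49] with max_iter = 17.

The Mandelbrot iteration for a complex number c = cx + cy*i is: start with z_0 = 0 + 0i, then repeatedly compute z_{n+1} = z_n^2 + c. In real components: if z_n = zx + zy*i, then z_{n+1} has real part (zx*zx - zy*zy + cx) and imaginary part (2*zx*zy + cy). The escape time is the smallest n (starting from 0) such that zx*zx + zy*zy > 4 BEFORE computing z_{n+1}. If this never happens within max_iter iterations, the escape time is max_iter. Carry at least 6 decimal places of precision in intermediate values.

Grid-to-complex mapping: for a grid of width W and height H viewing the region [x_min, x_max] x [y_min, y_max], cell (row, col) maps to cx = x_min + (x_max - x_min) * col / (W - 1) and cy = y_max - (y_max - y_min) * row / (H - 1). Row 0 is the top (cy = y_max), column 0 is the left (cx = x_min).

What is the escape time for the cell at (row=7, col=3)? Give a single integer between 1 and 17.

z_0 = 0 + 0i, c = -1.1267 + -0.0325i
Iter 1: z = -1.1267 + -0.0325i, |z|^2 = 1.2704
Iter 2: z = 0.1417 + 0.0407i, |z|^2 = 0.0217
Iter 3: z = -1.1083 + -0.0210i, |z|^2 = 1.2287
Iter 4: z = 0.1011 + 0.0140i, |z|^2 = 0.0104
Iter 5: z = -1.1166 + -0.0297i, |z|^2 = 1.2478
Iter 6: z = 0.1193 + 0.0338i, |z|^2 = 0.0154
Iter 7: z = -1.1136 + -0.0244i, |z|^2 = 1.2406
Iter 8: z = 0.1128 + 0.0219i, |z|^2 = 0.0132
Iter 9: z = -1.1144 + -0.0276i, |z|^2 = 1.2427
Iter 10: z = 0.1145 + 0.0289i, |z|^2 = 0.0140
Iter 11: z = -1.1144 + -0.0259i, |z|^2 = 1.2425
Iter 12: z = 0.1145 + 0.0252i, |z|^2 = 0.0137
Iter 13: z = -1.1142 + -0.0267i, |z|^2 = 1.2421
Iter 14: z = 0.1140 + 0.0271i, |z|^2 = 0.0137
Iter 15: z = -1.1144 + -0.0263i, |z|^2 = 1.2426
Iter 16: z = 0.1145 + 0.0262i, |z|^2 = 0.0138

Answer: 17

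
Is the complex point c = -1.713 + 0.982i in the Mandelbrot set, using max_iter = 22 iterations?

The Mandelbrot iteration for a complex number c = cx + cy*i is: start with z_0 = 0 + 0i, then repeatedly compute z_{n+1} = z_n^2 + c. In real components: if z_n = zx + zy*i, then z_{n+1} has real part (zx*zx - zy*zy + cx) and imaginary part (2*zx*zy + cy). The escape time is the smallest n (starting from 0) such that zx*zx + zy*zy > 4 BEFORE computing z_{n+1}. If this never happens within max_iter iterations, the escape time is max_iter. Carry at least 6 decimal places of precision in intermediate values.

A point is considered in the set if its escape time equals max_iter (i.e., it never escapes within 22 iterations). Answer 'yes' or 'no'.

z_0 = 0 + 0i, c = -1.7130 + 0.9820i
Iter 1: z = -1.7130 + 0.9820i, |z|^2 = 3.8987
Iter 2: z = 0.2570 + -2.3823i, |z|^2 = 5.7416
Escaped at iteration 2

Answer: no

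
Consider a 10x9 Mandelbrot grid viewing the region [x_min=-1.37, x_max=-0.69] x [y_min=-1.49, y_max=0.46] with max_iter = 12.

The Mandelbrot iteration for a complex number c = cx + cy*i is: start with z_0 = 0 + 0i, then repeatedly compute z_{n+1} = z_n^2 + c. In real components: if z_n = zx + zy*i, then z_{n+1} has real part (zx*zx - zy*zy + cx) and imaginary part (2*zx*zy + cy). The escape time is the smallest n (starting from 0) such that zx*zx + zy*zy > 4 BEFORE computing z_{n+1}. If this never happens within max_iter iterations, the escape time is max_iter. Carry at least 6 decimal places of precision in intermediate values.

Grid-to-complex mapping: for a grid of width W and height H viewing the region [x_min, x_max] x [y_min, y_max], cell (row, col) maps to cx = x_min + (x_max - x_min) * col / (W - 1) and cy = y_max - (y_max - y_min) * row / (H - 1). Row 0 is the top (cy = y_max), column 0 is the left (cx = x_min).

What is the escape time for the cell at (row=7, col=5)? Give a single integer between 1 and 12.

Answer: 3

Derivation:
z_0 = 0 + 0i, c = -0.9922 + -1.2463i
Iter 1: z = -0.9922 + -1.2463i, |z|^2 = 2.5376
Iter 2: z = -1.5609 + 1.2269i, |z|^2 = 3.9415
Iter 3: z = -0.0611 + -5.0762i, |z|^2 = 25.7712
Escaped at iteration 3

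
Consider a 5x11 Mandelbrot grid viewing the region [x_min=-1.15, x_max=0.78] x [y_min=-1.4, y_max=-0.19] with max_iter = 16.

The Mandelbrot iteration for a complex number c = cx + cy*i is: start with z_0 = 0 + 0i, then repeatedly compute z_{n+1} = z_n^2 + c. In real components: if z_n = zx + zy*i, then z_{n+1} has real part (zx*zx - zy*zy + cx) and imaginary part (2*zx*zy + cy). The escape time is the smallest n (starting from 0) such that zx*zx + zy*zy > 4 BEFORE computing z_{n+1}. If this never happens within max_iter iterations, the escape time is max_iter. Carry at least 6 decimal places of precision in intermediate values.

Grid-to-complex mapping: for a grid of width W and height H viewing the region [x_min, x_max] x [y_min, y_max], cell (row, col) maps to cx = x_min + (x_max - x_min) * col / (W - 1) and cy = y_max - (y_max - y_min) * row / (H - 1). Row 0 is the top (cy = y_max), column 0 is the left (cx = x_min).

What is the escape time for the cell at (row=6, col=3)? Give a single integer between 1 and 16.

z_0 = 0 + 0i, c = 0.2975 + -0.9160i
Iter 1: z = 0.2975 + -0.9160i, |z|^2 = 0.9276
Iter 2: z = -0.4530 + -1.4610i, |z|^2 = 2.3398
Iter 3: z = -1.6318 + 0.4078i, |z|^2 = 2.8292
Iter 4: z = 2.7940 + -2.2470i, |z|^2 = 12.8557
Escaped at iteration 4

Answer: 4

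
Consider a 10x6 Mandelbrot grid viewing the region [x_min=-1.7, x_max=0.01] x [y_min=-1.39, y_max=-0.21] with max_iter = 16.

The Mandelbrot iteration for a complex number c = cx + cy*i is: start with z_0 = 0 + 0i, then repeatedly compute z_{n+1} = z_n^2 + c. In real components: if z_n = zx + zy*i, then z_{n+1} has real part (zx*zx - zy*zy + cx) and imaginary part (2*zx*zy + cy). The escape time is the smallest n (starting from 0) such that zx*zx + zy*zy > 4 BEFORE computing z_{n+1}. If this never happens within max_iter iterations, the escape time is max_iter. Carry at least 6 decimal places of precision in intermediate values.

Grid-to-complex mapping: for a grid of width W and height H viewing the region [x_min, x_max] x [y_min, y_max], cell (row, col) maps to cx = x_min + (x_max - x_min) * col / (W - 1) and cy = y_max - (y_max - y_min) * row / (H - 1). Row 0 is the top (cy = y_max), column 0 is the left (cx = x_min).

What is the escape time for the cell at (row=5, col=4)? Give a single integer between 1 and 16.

z_0 = 0 + 0i, c = -0.9400 + -1.3900i
Iter 1: z = -0.9400 + -1.3900i, |z|^2 = 2.8157
Iter 2: z = -1.9885 + 1.2232i, |z|^2 = 5.4504
Escaped at iteration 2

Answer: 2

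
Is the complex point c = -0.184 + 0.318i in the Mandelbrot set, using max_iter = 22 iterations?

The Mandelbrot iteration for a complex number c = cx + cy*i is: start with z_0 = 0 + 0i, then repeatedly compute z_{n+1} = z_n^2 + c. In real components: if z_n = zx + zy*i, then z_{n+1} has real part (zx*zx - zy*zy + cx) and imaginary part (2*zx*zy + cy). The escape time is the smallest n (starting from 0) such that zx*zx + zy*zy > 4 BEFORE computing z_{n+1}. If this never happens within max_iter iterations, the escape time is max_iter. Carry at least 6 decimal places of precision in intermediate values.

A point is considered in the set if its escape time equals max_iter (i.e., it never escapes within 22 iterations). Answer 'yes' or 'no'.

z_0 = 0 + 0i, c = -0.1840 + 0.3180i
Iter 1: z = -0.1840 + 0.3180i, |z|^2 = 0.1350
Iter 2: z = -0.2513 + 0.2010i, |z|^2 = 0.1035
Iter 3: z = -0.1613 + 0.2170i, |z|^2 = 0.0731
Iter 4: z = -0.2051 + 0.2480i, |z|^2 = 0.1036
Iter 5: z = -0.2035 + 0.2163i, |z|^2 = 0.0882
Iter 6: z = -0.1894 + 0.2300i, |z|^2 = 0.0888
Iter 7: z = -0.2010 + 0.2309i, |z|^2 = 0.0937
Iter 8: z = -0.1969 + 0.2252i, |z|^2 = 0.0895
Iter 9: z = -0.1959 + 0.2293i, |z|^2 = 0.0910
Iter 10: z = -0.1982 + 0.2281i, |z|^2 = 0.0913
Iter 11: z = -0.1968 + 0.2276i, |z|^2 = 0.0905
Iter 12: z = -0.1971 + 0.2284i, |z|^2 = 0.0910
Iter 13: z = -0.1974 + 0.2280i, |z|^2 = 0.0909
Iter 14: z = -0.1970 + 0.2280i, |z|^2 = 0.0908
Iter 15: z = -0.1972 + 0.2282i, |z|^2 = 0.0909
Iter 16: z = -0.1972 + 0.2280i, |z|^2 = 0.0909
Iter 17: z = -0.1971 + 0.2281i, |z|^2 = 0.0909
Iter 18: z = -0.1972 + 0.2281i, |z|^2 = 0.0909
Iter 19: z = -0.1971 + 0.2281i, |z|^2 = 0.0909
Iter 20: z = -0.1971 + 0.2281i, |z|^2 = 0.0909
Iter 21: z = -0.1972 + 0.2281i, |z|^2 = 0.0909
Did not escape in 22 iterations → in set

Answer: yes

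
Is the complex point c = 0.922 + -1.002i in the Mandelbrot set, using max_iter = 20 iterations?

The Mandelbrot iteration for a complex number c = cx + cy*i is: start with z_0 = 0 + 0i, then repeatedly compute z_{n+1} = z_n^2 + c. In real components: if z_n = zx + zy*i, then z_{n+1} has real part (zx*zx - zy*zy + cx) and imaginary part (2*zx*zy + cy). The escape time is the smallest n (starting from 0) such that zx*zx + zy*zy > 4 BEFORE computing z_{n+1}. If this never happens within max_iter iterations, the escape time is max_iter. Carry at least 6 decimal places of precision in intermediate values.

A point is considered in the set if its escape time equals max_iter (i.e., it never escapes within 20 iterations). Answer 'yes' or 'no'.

Answer: no

Derivation:
z_0 = 0 + 0i, c = 0.9220 + -1.0020i
Iter 1: z = 0.9220 + -1.0020i, |z|^2 = 1.8541
Iter 2: z = 0.7681 + -2.8497i, |z|^2 = 8.7107
Escaped at iteration 2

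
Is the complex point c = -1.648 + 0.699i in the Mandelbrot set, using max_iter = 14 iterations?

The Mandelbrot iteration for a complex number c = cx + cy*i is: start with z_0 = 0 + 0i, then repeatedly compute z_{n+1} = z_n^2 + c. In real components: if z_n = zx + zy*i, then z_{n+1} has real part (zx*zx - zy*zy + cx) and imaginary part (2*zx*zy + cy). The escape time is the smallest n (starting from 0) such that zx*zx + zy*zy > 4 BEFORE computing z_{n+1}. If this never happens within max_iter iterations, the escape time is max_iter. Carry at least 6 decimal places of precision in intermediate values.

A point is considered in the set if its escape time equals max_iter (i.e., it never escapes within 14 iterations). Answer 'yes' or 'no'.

Answer: no

Derivation:
z_0 = 0 + 0i, c = -1.6480 + 0.6990i
Iter 1: z = -1.6480 + 0.6990i, |z|^2 = 3.2045
Iter 2: z = 0.5793 + -1.6049i, |z|^2 = 2.9113
Iter 3: z = -3.8881 + -1.1605i, |z|^2 = 16.4642
Escaped at iteration 3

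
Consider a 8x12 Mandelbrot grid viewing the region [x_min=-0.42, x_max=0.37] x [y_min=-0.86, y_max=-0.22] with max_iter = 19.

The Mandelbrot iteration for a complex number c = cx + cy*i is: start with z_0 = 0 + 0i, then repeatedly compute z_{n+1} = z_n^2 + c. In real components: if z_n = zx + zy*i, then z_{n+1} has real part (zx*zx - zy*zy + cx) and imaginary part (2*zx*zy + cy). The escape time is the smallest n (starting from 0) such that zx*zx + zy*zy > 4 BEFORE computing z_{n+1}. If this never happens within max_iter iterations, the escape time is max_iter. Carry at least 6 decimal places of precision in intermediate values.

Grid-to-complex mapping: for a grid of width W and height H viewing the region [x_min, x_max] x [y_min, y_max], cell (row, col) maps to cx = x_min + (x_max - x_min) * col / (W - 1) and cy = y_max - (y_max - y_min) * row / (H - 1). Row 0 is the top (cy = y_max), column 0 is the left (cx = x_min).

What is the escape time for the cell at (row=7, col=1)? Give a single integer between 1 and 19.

z_0 = 0 + 0i, c = -0.3071 + -0.6273i
Iter 1: z = -0.3071 + -0.6273i, |z|^2 = 0.4878
Iter 2: z = -0.6063 + -0.2419i, |z|^2 = 0.4261
Iter 3: z = 0.0019 + -0.3339i, |z|^2 = 0.1115
Iter 4: z = -0.4186 + -0.6285i, |z|^2 = 0.5703
Iter 5: z = -0.5270 + -0.1010i, |z|^2 = 0.2879
Iter 6: z = -0.0397 + -0.5208i, |z|^2 = 0.2728
Iter 7: z = -0.5768 + -0.5859i, |z|^2 = 0.6760
Iter 8: z = -0.3178 + 0.0487i, |z|^2 = 0.1034
Iter 9: z = -0.2085 + -0.6582i, |z|^2 = 0.4767
Iter 10: z = -0.6969 + -0.3528i, |z|^2 = 0.6101
Iter 11: z = 0.0541 + -0.1356i, |z|^2 = 0.0213
Iter 12: z = -0.3226 + -0.6419i, |z|^2 = 0.5162
Iter 13: z = -0.6152 + -0.2131i, |z|^2 = 0.4238
Iter 14: z = 0.0259 + -0.3651i, |z|^2 = 0.1340
Iter 15: z = -0.4398 + -0.6462i, |z|^2 = 0.6109
Iter 16: z = -0.5313 + -0.0589i, |z|^2 = 0.2857
Iter 17: z = -0.0284 + -0.5646i, |z|^2 = 0.3196
Iter 18: z = -0.6252 + -0.5952i, |z|^2 = 0.7451

Answer: 19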